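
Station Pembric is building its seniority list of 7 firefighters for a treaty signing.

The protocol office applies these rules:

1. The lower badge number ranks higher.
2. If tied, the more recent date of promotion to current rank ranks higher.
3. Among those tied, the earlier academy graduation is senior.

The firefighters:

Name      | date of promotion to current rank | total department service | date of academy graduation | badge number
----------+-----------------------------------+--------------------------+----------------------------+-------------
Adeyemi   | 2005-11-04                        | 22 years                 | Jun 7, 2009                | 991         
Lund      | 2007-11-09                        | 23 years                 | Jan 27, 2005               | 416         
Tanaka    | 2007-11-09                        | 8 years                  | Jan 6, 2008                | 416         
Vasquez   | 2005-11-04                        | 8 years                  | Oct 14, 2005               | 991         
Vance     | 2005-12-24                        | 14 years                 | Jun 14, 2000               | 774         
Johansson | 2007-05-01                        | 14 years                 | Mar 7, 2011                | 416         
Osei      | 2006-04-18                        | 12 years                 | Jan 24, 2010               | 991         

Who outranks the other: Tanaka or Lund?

Lund

By badge number (lower first): Lund, Tanaka and Johansson (each 416); then Vance (774); then Osei, Vasquez and Adeyemi (each 991).
Among Lund, Tanaka and Johansson, by date of promotion to current rank (later first): Lund and Tanaka (2007-11-09) before Johansson (2007-05-01).
Among Lund and Tanaka, by date of academy graduation (earlier first): Lund (Jan 27, 2005) before Tanaka (Jan 6, 2008).
Among Osei, Vasquez and Adeyemi, by date of promotion to current rank (later first): Osei (2006-04-18) before Vasquez and Adeyemi (2005-11-04).
Among Vasquez and Adeyemi, by date of academy graduation (earlier first): Vasquez (Oct 14, 2005) before Adeyemi (Jun 7, 2009).
So Lund takes precedence.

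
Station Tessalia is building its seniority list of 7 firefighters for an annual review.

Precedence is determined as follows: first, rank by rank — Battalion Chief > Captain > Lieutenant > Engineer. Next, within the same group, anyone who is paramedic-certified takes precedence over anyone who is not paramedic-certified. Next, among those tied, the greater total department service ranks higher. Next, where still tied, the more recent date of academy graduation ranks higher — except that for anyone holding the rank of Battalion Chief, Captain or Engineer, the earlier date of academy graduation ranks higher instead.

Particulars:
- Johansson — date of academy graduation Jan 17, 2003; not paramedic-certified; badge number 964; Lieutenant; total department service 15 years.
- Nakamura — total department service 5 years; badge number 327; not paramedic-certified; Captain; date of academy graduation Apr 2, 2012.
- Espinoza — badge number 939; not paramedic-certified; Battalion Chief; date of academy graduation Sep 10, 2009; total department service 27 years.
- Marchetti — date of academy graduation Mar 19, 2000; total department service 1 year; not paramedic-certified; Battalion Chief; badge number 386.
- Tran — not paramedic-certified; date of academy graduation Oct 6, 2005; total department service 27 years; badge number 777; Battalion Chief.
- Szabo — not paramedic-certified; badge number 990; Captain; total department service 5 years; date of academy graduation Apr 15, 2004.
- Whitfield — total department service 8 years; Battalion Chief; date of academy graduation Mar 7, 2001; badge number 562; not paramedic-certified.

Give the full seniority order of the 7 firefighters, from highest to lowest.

Tran, Espinoza, Whitfield, Marchetti, Szabo, Nakamura, Johansson

By rank: Tran, Espinoza, Whitfield and Marchetti (Battalion Chief); then Szabo and Nakamura (Captain); then Johansson (Lieutenant).
Tran, Espinoza, Whitfield and Marchetti are each not paramedic-certified, so the next rule applies.
Among Tran, Espinoza, Whitfield and Marchetti, by total department service (higher first): Tran and Espinoza (27 years) before Whitfield (8 years) before Marchetti (1 year).
Among Tran and Espinoza, by date of academy graduation (earlier first) (reversed rule for this group): Tran (Oct 6, 2005) before Espinoza (Sep 10, 2009).
Szabo and Nakamura are each not paramedic-certified, so the next rule applies.
Szabo and Nakamura both have total department service 5 years, so the next rule applies.
Among Szabo and Nakamura, by date of academy graduation (earlier first) (reversed rule for this group): Szabo (Apr 15, 2004) before Nakamura (Apr 2, 2012).
Full order: Tran, Espinoza, Whitfield, Marchetti, Szabo, Nakamura, Johansson.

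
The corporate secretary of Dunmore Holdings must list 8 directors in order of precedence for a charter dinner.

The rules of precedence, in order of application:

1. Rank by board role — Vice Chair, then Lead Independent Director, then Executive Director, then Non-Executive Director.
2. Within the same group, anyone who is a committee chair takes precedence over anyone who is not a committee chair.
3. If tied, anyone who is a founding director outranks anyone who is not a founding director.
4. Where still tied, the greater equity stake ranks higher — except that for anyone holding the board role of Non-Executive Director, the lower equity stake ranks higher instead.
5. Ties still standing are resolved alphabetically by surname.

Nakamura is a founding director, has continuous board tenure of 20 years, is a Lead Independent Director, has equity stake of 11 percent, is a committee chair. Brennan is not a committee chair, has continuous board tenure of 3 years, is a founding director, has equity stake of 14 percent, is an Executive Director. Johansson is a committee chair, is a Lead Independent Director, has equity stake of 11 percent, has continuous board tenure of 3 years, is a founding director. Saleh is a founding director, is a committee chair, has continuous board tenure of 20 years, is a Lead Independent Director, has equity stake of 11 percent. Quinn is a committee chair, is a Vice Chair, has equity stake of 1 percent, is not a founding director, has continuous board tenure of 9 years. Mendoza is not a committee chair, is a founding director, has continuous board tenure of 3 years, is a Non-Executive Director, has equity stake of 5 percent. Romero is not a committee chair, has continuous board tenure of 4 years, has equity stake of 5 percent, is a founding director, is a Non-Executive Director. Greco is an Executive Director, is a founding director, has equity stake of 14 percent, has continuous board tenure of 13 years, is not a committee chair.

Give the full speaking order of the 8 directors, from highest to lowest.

By board role: Quinn (Vice Chair); then Johansson, Nakamura and Saleh (Lead Independent Director); then Brennan and Greco (Executive Director); then Mendoza and Romero (Non-Executive Director).
Johansson, Nakamura and Saleh are each a committee chair, so the next rule applies.
Johansson, Nakamura and Saleh are each a founding director, so the next rule applies.
Johansson, Nakamura and Saleh all have equity stake 11 percent, so the next rule applies.
Among Johansson, Nakamura and Saleh, alphabetically by surname: Johansson before Nakamura before Saleh.
Brennan and Greco are each not a committee chair, so the next rule applies.
Brennan and Greco are each a founding director, so the next rule applies.
Brennan and Greco both have equity stake 14 percent, so the next rule applies.
Among Brennan and Greco, alphabetically by surname: Brennan before Greco.
Mendoza and Romero are each not a committee chair, so the next rule applies.
Mendoza and Romero are each a founding director, so the next rule applies.
Mendoza and Romero both have equity stake 5 percent, so the next rule applies.
Among Mendoza and Romero, alphabetically by surname: Mendoza before Romero.
Full order: Quinn, Johansson, Nakamura, Saleh, Brennan, Greco, Mendoza, Romero.

Quinn, Johansson, Nakamura, Saleh, Brennan, Greco, Mendoza, Romero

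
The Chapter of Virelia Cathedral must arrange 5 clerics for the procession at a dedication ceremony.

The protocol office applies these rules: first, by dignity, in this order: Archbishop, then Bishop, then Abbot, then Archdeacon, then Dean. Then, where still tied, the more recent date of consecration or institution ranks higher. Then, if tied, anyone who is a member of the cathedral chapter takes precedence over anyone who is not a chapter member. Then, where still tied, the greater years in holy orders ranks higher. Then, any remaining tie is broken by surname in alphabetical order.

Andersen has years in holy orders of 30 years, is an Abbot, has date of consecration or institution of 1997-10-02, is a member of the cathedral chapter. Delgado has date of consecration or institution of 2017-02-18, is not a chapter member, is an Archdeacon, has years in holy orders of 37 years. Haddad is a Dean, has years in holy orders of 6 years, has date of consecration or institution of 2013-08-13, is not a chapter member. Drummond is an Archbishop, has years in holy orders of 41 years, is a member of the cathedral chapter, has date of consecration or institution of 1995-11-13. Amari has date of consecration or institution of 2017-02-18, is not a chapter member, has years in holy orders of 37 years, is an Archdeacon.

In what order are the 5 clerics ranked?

By dignity: Drummond (Archbishop); then Andersen (Abbot); then Amari and Delgado (Archdeacon); then Haddad (Dean).
Amari and Delgado both have date of consecration or institution 2017-02-18, so the next rule applies.
Amari and Delgado are each not a chapter member, so the next rule applies.
Amari and Delgado both have years in holy orders 37 years, so the next rule applies.
Among Amari and Delgado, alphabetically by surname: Amari before Delgado.
Full order: Drummond, Andersen, Amari, Delgado, Haddad.

Drummond, Andersen, Amari, Delgado, Haddad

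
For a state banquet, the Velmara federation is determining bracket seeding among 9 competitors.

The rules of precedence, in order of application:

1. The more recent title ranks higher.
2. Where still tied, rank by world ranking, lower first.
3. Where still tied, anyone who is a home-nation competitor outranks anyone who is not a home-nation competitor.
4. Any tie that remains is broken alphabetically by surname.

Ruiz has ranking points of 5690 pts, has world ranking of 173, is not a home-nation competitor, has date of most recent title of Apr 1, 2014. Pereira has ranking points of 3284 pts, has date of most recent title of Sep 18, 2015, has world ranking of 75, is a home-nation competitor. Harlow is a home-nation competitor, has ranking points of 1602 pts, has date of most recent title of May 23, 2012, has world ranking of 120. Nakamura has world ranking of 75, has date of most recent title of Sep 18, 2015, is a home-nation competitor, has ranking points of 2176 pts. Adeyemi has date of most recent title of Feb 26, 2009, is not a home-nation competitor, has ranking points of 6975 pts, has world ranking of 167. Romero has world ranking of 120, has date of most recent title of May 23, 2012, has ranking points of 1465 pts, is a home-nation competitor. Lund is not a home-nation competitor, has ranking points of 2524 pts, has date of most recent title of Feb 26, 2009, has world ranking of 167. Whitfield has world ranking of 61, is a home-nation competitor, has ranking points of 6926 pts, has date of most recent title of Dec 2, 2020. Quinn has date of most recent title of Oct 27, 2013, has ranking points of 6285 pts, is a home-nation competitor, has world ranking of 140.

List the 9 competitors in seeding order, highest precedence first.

By date of most recent title (later first): Whitfield (Dec 2, 2020); then Nakamura and Pereira (both Sep 18, 2015); then Ruiz (Apr 1, 2014); then Quinn (Oct 27, 2013); then Harlow and Romero (both May 23, 2012); then Adeyemi and Lund (both Feb 26, 2009).
Nakamura and Pereira both have world ranking 75, so the next rule applies.
Nakamura and Pereira are each a home-nation competitor, so the next rule applies.
Among Nakamura and Pereira, alphabetically by surname: Nakamura before Pereira.
Harlow and Romero both have world ranking 120, so the next rule applies.
Harlow and Romero are each a home-nation competitor, so the next rule applies.
Among Harlow and Romero, alphabetically by surname: Harlow before Romero.
Adeyemi and Lund both have world ranking 167, so the next rule applies.
Adeyemi and Lund are each not a home-nation competitor, so the next rule applies.
Among Adeyemi and Lund, alphabetically by surname: Adeyemi before Lund.
Full order: Whitfield, Nakamura, Pereira, Ruiz, Quinn, Harlow, Romero, Adeyemi, Lund.

Whitfield, Nakamura, Pereira, Ruiz, Quinn, Harlow, Romero, Adeyemi, Lund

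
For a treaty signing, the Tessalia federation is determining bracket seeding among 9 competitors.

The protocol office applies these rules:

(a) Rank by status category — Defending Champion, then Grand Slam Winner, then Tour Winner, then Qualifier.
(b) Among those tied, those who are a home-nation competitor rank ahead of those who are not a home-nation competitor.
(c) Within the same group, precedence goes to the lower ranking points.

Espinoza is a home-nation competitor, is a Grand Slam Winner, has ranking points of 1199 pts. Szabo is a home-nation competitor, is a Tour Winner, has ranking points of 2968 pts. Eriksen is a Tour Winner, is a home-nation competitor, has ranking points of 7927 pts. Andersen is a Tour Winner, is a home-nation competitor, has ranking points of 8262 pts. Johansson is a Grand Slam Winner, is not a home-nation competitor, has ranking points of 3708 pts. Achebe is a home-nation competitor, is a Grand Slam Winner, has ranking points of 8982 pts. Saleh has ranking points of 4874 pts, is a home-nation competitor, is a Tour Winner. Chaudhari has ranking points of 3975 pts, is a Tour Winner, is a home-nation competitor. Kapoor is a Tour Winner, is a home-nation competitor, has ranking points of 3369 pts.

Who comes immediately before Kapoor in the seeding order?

By status category: Espinoza, Achebe and Johansson (Grand Slam Winner); then Szabo, Kapoor, Chaudhari, Saleh, Eriksen and Andersen (Tour Winner).
Among Espinoza, Achebe and Johansson, a home-nation competitor before not a home-nation competitor: Espinoza and Achebe (a home-nation competitor) before Johansson (not a home-nation competitor).
Among Espinoza and Achebe, by ranking points (lower first): Espinoza (1199 pts) before Achebe (8982 pts).
Szabo, Kapoor, Chaudhari, Saleh, Eriksen and Andersen are each a home-nation competitor, so the next rule applies.
Among Szabo, Kapoor, Chaudhari, Saleh, Eriksen and Andersen, by ranking points (lower first): Szabo (2968 pts) before Kapoor (3369 pts) before Chaudhari (3975 pts) before Saleh (4874 pts) before Eriksen (7927 pts) before Andersen (8262 pts).
Order: Espinoza, Achebe, Johansson, Szabo, Kapoor, Chaudhari, Saleh, Eriksen, Andersen.

Szabo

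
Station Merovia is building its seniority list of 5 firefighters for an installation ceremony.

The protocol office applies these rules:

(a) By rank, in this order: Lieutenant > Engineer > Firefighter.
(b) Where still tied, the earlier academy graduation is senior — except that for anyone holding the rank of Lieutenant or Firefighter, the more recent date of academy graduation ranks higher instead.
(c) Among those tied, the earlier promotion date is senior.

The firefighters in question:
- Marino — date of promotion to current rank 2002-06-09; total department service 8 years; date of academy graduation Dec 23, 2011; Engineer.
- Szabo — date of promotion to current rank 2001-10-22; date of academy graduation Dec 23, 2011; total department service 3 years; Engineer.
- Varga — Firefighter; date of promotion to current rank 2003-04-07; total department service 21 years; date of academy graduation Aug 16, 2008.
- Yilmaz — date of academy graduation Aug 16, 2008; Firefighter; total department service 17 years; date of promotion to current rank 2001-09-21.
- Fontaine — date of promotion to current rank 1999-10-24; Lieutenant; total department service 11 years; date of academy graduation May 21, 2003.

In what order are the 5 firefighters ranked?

By rank: Fontaine (Lieutenant); then Szabo and Marino (Engineer); then Yilmaz and Varga (Firefighter).
Szabo and Marino both have date of academy graduation Dec 23, 2011, so the next rule applies.
Among Szabo and Marino, by date of promotion to current rank (earlier first): Szabo (2001-10-22) before Marino (2002-06-09).
Yilmaz and Varga both have date of academy graduation Aug 16, 2008, so the next rule applies.
Among Yilmaz and Varga, by date of promotion to current rank (earlier first): Yilmaz (2001-09-21) before Varga (2003-04-07).
Full order: Fontaine, Szabo, Marino, Yilmaz, Varga.

Fontaine, Szabo, Marino, Yilmaz, Varga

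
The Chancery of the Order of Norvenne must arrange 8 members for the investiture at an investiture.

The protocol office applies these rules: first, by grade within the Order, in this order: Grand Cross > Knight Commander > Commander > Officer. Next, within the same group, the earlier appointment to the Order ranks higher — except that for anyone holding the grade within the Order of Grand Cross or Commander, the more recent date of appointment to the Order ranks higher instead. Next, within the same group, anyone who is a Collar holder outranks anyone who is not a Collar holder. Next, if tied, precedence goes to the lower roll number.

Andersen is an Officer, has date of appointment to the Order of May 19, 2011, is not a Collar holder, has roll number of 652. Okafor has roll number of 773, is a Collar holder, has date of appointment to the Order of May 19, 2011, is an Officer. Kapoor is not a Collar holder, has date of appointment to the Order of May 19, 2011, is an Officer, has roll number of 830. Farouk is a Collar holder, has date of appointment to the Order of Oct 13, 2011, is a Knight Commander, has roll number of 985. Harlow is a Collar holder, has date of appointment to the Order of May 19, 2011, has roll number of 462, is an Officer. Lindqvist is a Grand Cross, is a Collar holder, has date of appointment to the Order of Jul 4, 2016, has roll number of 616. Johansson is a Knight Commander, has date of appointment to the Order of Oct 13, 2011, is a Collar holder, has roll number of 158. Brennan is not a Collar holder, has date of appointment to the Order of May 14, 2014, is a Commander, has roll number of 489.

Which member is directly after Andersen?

By grade within the Order: Lindqvist (Grand Cross); then Johansson and Farouk (Knight Commander); then Brennan (Commander); then Harlow, Okafor, Andersen and Kapoor (Officer).
Johansson and Farouk both have date of appointment to the Order Oct 13, 2011, so the next rule applies.
Johansson and Farouk are each a Collar holder, so the next rule applies.
Among Johansson and Farouk, by roll number (lower first): Johansson (158) before Farouk (985).
Harlow, Okafor, Andersen and Kapoor all have date of appointment to the Order May 19, 2011, so the next rule applies.
Among Harlow, Okafor, Andersen and Kapoor, a Collar holder before not a Collar holder: Harlow and Okafor (a Collar holder) before Andersen and Kapoor (not a Collar holder).
Among Harlow and Okafor, by roll number (lower first): Harlow (462) before Okafor (773).
Among Andersen and Kapoor, by roll number (lower first): Andersen (652) before Kapoor (830).
Order: Lindqvist, Johansson, Farouk, Brennan, Harlow, Okafor, Andersen, Kapoor.

Kapoor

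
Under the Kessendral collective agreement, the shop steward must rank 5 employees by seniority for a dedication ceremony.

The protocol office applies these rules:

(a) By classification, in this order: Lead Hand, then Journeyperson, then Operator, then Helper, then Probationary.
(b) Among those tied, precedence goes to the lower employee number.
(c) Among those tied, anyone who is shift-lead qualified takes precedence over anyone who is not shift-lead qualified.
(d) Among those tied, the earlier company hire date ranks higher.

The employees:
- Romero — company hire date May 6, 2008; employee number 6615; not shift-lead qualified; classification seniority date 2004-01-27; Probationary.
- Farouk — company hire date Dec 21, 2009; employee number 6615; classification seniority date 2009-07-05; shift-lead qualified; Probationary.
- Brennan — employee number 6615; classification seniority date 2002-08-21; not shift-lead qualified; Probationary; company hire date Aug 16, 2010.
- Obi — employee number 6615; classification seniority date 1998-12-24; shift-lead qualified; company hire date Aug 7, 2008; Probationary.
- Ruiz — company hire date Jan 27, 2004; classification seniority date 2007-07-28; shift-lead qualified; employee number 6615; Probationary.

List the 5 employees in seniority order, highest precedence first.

By classification: Ruiz, Obi, Farouk, Romero and Brennan (Probationary).
Ruiz, Obi, Farouk, Romero and Brennan all have employee number 6615, so the next rule applies.
Among Ruiz, Obi, Farouk, Romero and Brennan, shift-lead qualified before not shift-lead qualified: Ruiz, Obi and Farouk (shift-lead qualified) before Romero and Brennan (not shift-lead qualified).
Among Ruiz, Obi and Farouk, by company hire date (earlier first): Ruiz (Jan 27, 2004) before Obi (Aug 7, 2008) before Farouk (Dec 21, 2009).
Among Romero and Brennan, by company hire date (earlier first): Romero (May 6, 2008) before Brennan (Aug 16, 2010).
Full order: Ruiz, Obi, Farouk, Romero, Brennan.

Ruiz, Obi, Farouk, Romero, Brennan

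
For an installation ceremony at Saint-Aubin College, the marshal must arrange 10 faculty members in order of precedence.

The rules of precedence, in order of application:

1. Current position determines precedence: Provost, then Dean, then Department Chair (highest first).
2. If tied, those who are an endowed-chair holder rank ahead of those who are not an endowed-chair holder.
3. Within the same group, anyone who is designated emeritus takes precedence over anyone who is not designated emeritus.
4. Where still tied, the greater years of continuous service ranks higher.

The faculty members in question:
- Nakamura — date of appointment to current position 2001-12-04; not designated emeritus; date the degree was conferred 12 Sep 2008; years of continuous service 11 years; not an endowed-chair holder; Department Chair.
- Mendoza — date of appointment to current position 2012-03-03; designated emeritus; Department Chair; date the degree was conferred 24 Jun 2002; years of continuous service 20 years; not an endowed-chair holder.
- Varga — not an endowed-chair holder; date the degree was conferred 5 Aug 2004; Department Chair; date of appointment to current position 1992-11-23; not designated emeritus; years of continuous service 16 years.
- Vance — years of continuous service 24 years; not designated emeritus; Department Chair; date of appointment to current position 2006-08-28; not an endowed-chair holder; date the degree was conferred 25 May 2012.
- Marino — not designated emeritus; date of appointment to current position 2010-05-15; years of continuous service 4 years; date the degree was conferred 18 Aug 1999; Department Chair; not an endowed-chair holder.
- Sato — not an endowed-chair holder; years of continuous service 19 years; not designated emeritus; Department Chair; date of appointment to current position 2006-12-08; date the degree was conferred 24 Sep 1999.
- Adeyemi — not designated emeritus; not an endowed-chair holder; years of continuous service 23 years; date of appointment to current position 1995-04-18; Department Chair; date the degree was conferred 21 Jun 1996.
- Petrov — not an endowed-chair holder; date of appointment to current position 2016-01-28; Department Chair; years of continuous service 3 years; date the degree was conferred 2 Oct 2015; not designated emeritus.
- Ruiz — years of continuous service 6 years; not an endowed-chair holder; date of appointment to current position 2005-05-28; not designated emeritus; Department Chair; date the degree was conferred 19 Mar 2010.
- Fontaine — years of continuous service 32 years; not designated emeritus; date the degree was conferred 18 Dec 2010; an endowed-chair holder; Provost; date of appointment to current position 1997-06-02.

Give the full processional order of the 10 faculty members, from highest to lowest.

Fontaine, Mendoza, Vance, Adeyemi, Sato, Varga, Nakamura, Ruiz, Marino, Petrov

By current position: Fontaine (Provost); then Mendoza, Vance, Adeyemi, Sato, Varga, Nakamura, Ruiz, Marino and Petrov (Department Chair).
Mendoza, Vance, Adeyemi, Sato, Varga, Nakamura, Ruiz, Marino and Petrov are each not an endowed-chair holder, so the next rule applies.
Among Mendoza, Vance, Adeyemi, Sato, Varga, Nakamura, Ruiz, Marino and Petrov, designated emeritus before not designated emeritus: Mendoza (designated emeritus) before Vance, Adeyemi, Sato, Varga, Nakamura, Ruiz, Marino and Petrov (not designated emeritus).
Among Vance, Adeyemi, Sato, Varga, Nakamura, Ruiz, Marino and Petrov, by years of continuous service (higher first): Vance (24 years) before Adeyemi (23 years) before Sato (19 years) before Varga (16 years) before Nakamura (11 years) before Ruiz (6 years) before Marino (4 years) before Petrov (3 years).
Full order: Fontaine, Mendoza, Vance, Adeyemi, Sato, Varga, Nakamura, Ruiz, Marino, Petrov.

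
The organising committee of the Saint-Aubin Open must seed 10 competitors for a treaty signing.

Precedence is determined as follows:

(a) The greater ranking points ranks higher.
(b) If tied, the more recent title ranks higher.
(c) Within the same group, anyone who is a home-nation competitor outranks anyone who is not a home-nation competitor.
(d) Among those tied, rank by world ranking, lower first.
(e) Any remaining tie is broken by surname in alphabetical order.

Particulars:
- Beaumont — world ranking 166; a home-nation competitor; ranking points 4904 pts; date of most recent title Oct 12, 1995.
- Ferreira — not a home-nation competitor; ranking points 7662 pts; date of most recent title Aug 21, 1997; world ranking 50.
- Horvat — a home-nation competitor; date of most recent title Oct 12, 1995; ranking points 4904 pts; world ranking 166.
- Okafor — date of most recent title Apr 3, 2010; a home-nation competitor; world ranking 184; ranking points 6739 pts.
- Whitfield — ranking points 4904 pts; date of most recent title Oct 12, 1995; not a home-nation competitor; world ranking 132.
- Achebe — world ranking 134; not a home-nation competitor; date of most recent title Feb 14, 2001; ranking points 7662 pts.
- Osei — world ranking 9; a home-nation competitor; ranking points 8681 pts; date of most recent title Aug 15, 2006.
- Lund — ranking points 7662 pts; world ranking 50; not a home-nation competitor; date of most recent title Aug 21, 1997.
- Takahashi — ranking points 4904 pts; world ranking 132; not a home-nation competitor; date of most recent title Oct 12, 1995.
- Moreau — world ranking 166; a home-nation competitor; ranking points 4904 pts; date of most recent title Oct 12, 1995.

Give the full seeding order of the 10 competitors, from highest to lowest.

By ranking points (higher first): Osei (8681 pts); then Achebe, Ferreira and Lund (each 7662 pts); then Okafor (6739 pts); then Beaumont, Horvat, Moreau, Takahashi and Whitfield (each 4904 pts).
Among Achebe, Ferreira and Lund, by date of most recent title (later first): Achebe (Feb 14, 2001) before Ferreira and Lund (Aug 21, 1997).
Ferreira and Lund are each not a home-nation competitor, so the next rule applies.
Ferreira and Lund both have world ranking 50, so the next rule applies.
Among Ferreira and Lund, alphabetically by surname: Ferreira before Lund.
Beaumont, Horvat, Moreau, Takahashi and Whitfield all have date of most recent title Oct 12, 1995, so the next rule applies.
Among Beaumont, Horvat, Moreau, Takahashi and Whitfield, a home-nation competitor before not a home-nation competitor: Beaumont, Horvat and Moreau (a home-nation competitor) before Takahashi and Whitfield (not a home-nation competitor).
Beaumont, Horvat and Moreau all have world ranking 166, so the next rule applies.
Among Beaumont, Horvat and Moreau, alphabetically by surname: Beaumont before Horvat before Moreau.
Takahashi and Whitfield both have world ranking 132, so the next rule applies.
Among Takahashi and Whitfield, alphabetically by surname: Takahashi before Whitfield.
Full order: Osei, Achebe, Ferreira, Lund, Okafor, Beaumont, Horvat, Moreau, Takahashi, Whitfield.

Osei, Achebe, Ferreira, Lund, Okafor, Beaumont, Horvat, Moreau, Takahashi, Whitfield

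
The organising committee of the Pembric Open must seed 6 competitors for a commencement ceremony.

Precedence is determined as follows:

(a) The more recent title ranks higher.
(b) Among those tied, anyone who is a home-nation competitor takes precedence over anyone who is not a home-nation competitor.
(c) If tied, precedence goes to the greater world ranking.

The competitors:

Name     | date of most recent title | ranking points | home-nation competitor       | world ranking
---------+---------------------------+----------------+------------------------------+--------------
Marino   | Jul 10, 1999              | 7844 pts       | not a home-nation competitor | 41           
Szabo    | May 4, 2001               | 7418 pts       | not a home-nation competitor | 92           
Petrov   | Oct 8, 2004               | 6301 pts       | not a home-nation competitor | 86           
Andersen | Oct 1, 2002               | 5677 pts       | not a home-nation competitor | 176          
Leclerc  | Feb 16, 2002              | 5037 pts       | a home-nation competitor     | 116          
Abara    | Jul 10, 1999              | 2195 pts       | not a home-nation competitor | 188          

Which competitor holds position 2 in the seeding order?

By date of most recent title (later first): Petrov (Oct 8, 2004); then Andersen (Oct 1, 2002); then Leclerc (Feb 16, 2002); then Szabo (May 4, 2001); then Abara and Marino (both Jul 10, 1999).
Abara and Marino are each not a home-nation competitor, so the next rule applies.
Among Abara and Marino, by world ranking (higher first): Abara (188) before Marino (41).
Order: Petrov, Andersen, Leclerc, Szabo, Abara, Marino.

Andersen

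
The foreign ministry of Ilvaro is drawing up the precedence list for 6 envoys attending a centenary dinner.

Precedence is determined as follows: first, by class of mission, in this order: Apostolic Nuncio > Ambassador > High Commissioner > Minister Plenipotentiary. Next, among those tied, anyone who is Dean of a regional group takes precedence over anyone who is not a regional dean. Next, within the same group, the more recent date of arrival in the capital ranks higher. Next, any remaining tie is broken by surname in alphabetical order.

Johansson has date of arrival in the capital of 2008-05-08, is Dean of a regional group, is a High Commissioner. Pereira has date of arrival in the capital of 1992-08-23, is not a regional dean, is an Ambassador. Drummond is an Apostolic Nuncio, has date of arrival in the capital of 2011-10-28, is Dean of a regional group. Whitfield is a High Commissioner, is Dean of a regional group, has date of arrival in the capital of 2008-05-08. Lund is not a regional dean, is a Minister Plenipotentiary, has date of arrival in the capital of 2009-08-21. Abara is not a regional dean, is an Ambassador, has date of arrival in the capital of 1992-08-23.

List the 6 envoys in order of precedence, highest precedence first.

By class of mission: Drummond (Apostolic Nuncio); then Abara and Pereira (Ambassador); then Johansson and Whitfield (High Commissioner); then Lund (Minister Plenipotentiary).
Abara and Pereira are each not a regional dean, so the next rule applies.
Abara and Pereira both have date of arrival in the capital 1992-08-23, so the next rule applies.
Among Abara and Pereira, alphabetically by surname: Abara before Pereira.
Johansson and Whitfield are each Dean of a regional group, so the next rule applies.
Johansson and Whitfield both have date of arrival in the capital 2008-05-08, so the next rule applies.
Among Johansson and Whitfield, alphabetically by surname: Johansson before Whitfield.
Full order: Drummond, Abara, Pereira, Johansson, Whitfield, Lund.

Drummond, Abara, Pereira, Johansson, Whitfield, Lund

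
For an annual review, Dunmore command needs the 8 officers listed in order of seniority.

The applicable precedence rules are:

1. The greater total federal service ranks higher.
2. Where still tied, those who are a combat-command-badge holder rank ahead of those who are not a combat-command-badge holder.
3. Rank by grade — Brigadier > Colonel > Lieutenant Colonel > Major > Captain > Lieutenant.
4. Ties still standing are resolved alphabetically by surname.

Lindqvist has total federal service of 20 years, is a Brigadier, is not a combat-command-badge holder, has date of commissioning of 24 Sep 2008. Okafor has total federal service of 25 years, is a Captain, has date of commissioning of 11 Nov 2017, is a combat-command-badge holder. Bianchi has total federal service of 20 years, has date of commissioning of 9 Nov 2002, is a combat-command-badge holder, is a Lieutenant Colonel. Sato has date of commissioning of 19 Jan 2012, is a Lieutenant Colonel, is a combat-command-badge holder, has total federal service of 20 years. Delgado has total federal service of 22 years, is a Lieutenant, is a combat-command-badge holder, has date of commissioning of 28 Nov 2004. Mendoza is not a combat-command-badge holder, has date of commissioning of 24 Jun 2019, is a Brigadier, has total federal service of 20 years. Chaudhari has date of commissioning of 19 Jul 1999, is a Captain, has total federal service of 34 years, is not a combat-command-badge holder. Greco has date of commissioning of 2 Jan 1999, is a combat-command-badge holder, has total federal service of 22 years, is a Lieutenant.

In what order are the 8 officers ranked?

Chaudhari, Okafor, Delgado, Greco, Bianchi, Sato, Lindqvist, Mendoza

By total federal service (higher first): Chaudhari (34 years); then Okafor (25 years); then Delgado and Greco (both 22 years); then Bianchi, Sato, Lindqvist and Mendoza (each 20 years).
Delgado and Greco are each a combat-command-badge holder, so the next rule applies.
Delgado and Greco are each Lieutenant, so the next rule applies.
Among Delgado and Greco, alphabetically by surname: Delgado before Greco.
Among Bianchi, Sato, Lindqvist and Mendoza, a combat-command-badge holder before not a combat-command-badge holder: Bianchi and Sato (a combat-command-badge holder) before Lindqvist and Mendoza (not a combat-command-badge holder).
Bianchi and Sato are each Lieutenant Colonel, so the next rule applies.
Among Bianchi and Sato, alphabetically by surname: Bianchi before Sato.
Lindqvist and Mendoza are each Brigadier, so the next rule applies.
Among Lindqvist and Mendoza, alphabetically by surname: Lindqvist before Mendoza.
Full order: Chaudhari, Okafor, Delgado, Greco, Bianchi, Sato, Lindqvist, Mendoza.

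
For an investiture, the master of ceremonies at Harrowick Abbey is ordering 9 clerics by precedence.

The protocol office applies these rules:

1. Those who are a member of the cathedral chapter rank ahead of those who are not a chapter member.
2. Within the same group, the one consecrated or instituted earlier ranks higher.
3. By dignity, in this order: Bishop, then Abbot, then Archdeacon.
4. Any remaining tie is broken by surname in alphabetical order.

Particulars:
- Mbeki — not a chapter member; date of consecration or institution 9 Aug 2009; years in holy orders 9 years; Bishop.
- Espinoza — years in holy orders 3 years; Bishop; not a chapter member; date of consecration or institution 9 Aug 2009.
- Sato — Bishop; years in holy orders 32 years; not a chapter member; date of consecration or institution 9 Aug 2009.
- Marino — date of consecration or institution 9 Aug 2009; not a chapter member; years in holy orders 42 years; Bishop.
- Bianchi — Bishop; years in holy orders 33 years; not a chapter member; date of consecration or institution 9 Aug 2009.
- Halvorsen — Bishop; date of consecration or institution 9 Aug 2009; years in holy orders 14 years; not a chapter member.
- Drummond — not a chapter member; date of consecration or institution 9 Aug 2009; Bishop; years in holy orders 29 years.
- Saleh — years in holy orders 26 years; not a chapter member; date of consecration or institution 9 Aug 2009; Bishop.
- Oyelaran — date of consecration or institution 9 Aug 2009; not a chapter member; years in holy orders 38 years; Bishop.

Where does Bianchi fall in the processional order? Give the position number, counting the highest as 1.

1

By the first rule: Bianchi, Drummond, Espinoza, Halvorsen, Marino, Mbeki, Oyelaran, Saleh and Sato (each not a chapter member).
Bianchi, Drummond, Espinoza, Halvorsen, Marino, Mbeki, Oyelaran, Saleh and Sato all have date of consecration or institution 9 Aug 2009, so the next rule applies.
Bianchi, Drummond, Espinoza, Halvorsen, Marino, Mbeki, Oyelaran, Saleh and Sato are each Bishop, so the next rule applies.
Among Bianchi, Drummond, Espinoza, Halvorsen, Marino, Mbeki, Oyelaran, Saleh and Sato, alphabetically by surname: Bianchi before Drummond before Espinoza before Halvorsen before Marino before Mbeki before Oyelaran before Saleh before Sato.
Order: Bianchi, Drummond, Espinoza, Halvorsen, Marino, Mbeki, Oyelaran, Saleh, Sato. So position 1.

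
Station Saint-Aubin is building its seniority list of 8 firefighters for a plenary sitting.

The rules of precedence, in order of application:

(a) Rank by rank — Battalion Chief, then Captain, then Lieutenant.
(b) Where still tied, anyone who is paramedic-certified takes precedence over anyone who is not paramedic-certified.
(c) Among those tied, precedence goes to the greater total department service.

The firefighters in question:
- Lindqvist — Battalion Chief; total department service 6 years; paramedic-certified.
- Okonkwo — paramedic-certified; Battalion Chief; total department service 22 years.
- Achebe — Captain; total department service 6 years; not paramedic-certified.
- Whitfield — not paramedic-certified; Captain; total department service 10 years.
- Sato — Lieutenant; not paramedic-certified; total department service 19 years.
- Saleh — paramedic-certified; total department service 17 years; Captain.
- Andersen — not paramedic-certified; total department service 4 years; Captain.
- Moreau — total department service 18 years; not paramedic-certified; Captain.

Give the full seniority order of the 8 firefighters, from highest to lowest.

By rank: Okonkwo and Lindqvist (Battalion Chief); then Saleh, Moreau, Whitfield, Achebe and Andersen (Captain); then Sato (Lieutenant).
Okonkwo and Lindqvist are each paramedic-certified, so the next rule applies.
Among Okonkwo and Lindqvist, by total department service (higher first): Okonkwo (22 years) before Lindqvist (6 years).
Among Saleh, Moreau, Whitfield, Achebe and Andersen, paramedic-certified before not paramedic-certified: Saleh (paramedic-certified) before Moreau, Whitfield, Achebe and Andersen (not paramedic-certified).
Among Moreau, Whitfield, Achebe and Andersen, by total department service (higher first): Moreau (18 years) before Whitfield (10 years) before Achebe (6 years) before Andersen (4 years).
Full order: Okonkwo, Lindqvist, Saleh, Moreau, Whitfield, Achebe, Andersen, Sato.

Okonkwo, Lindqvist, Saleh, Moreau, Whitfield, Achebe, Andersen, Sato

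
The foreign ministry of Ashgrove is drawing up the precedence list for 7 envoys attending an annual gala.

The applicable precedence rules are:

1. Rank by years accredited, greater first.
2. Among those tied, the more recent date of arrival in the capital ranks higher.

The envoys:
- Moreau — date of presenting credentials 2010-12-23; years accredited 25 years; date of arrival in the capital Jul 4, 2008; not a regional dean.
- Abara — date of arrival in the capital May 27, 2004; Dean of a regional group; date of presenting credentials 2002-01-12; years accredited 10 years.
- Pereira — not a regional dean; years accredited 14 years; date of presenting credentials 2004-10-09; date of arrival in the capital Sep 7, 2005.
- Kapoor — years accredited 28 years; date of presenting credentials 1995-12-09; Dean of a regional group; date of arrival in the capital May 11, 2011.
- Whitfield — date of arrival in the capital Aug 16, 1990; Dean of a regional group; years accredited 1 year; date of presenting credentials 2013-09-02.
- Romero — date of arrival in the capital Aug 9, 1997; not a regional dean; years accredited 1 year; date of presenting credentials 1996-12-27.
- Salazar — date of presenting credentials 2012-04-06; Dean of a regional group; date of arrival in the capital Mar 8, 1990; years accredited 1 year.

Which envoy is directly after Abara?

By years accredited (higher first): Kapoor (28 years); then Moreau (25 years); then Pereira (14 years); then Abara (10 years); then Romero, Whitfield and Salazar (each 1 year).
Among Romero, Whitfield and Salazar, by date of arrival in the capital (later first): Romero (Aug 9, 1997) before Whitfield (Aug 16, 1990) before Salazar (Mar 8, 1990).
Order: Kapoor, Moreau, Pereira, Abara, Romero, Whitfield, Salazar.

Romero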